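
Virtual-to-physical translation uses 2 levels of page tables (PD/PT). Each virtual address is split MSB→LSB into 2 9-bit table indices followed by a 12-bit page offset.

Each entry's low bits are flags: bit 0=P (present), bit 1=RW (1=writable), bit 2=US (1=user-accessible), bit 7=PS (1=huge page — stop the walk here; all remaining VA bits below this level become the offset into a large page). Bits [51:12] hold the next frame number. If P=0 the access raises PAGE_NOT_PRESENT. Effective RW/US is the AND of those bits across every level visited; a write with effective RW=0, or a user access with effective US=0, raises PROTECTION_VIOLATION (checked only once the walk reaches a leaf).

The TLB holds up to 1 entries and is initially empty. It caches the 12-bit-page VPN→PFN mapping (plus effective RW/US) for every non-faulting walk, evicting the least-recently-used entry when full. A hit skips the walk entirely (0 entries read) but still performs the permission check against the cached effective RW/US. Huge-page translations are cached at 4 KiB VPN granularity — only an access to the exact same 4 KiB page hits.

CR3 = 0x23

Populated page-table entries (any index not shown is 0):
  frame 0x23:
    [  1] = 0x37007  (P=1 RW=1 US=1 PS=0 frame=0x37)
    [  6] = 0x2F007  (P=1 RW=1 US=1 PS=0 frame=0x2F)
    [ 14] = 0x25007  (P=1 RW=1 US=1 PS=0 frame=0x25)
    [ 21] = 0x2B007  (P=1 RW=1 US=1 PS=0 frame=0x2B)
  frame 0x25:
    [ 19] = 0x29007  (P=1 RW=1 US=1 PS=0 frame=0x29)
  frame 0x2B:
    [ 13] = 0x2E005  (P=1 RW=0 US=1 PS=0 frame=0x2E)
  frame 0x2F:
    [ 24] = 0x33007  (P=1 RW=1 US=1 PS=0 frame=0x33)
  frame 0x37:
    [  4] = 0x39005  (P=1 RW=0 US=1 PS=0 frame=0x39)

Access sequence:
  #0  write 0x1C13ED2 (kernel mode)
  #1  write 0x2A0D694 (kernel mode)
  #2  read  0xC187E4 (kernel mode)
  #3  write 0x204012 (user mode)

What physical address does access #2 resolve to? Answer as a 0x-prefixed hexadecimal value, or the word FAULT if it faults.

Trace:
#0 VA=0x1C13ED2 (w,kernel):
  [0] read 0x23 idx=14: raw=0x25007 flags P=1 W=1 U=1 S=0
  [1] read 0x25 idx=19: raw=0x29007 flags P=1 W=1 U=1 S=0
  ⇒ phys 0x29ED2  [2 reads]
#1 VA=0x2A0D694 (w,kernel):
  [0] read 0x23 idx=21: raw=0x2B007 flags P=1 W=1 U=1 S=0
  [1] read 0x2B idx=13: raw=0x2E005 flags P=1 W=0 U=1 S=0
  → PROTECTION_VIOLATION  (2 entries read)
#2 VA=0xC187E4 (r,kernel):
  [0] read 0x23 idx=6: raw=0x2F007 flags P=1 W=1 U=1 S=0
  [1] read 0x2F idx=24: raw=0x33007 flags P=1 W=1 U=1 S=0
  ⇒ phys 0x337E4  [2 reads]
#3 VA=0x204012 (w,user):
  [0] read 0x23 idx=1: raw=0x37007 flags P=1 W=1 U=1 S=0
  [1] read 0x37 idx=4: raw=0x39005 flags P=1 W=0 U=1 S=0
  → PROTECTION_VIOLATION  (2 entries read)

Access #2 PA: 0x337E4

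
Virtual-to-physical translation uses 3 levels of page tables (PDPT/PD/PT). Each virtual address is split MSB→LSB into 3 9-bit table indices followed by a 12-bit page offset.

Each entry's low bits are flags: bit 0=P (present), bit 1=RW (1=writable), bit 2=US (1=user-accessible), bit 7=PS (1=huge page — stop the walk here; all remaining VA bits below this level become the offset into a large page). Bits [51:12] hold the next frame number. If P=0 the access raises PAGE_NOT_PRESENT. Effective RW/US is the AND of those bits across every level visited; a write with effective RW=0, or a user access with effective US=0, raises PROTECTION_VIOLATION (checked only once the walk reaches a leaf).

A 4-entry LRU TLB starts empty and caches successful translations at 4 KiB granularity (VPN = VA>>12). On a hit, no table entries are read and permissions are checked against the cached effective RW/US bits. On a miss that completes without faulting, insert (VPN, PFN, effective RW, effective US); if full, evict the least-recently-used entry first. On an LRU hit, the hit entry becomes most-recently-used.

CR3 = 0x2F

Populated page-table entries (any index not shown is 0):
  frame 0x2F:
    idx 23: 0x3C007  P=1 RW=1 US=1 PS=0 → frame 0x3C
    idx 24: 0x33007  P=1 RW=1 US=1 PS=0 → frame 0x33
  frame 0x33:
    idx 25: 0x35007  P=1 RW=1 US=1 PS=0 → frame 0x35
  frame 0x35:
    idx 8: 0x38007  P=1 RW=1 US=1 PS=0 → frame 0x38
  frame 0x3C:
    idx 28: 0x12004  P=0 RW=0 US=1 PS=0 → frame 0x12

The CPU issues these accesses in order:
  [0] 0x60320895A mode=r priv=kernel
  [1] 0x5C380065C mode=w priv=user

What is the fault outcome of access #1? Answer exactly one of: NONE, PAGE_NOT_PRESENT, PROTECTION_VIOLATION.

Per-access translation:
#0 VA=0x60320895A (r,kernel):
  L0 @0x2F[24] → 0x33007  P=1,RW=1,US=1,PS=0
  L1 @0x33[25] → 0x35007  P=1,RW=1,US=1,PS=0
  L2 @0x35[8] → 0x38007  P=1,RW=1,US=1,PS=0
  → PA=0x3895A  (3 entries read)
#1 VA=0x5C380065C (w,user):
  L0 @0x2F[23] → 0x3C007  P=1,RW=1,US=1,PS=0
  L1 @0x3C[28] → 0x12004  P=0,RW=0,US=1,PS=0
  ✗ PAGE_NOT_PRESENT  [2 reads]

Access #1 fault: PAGE_NOT_PRESENT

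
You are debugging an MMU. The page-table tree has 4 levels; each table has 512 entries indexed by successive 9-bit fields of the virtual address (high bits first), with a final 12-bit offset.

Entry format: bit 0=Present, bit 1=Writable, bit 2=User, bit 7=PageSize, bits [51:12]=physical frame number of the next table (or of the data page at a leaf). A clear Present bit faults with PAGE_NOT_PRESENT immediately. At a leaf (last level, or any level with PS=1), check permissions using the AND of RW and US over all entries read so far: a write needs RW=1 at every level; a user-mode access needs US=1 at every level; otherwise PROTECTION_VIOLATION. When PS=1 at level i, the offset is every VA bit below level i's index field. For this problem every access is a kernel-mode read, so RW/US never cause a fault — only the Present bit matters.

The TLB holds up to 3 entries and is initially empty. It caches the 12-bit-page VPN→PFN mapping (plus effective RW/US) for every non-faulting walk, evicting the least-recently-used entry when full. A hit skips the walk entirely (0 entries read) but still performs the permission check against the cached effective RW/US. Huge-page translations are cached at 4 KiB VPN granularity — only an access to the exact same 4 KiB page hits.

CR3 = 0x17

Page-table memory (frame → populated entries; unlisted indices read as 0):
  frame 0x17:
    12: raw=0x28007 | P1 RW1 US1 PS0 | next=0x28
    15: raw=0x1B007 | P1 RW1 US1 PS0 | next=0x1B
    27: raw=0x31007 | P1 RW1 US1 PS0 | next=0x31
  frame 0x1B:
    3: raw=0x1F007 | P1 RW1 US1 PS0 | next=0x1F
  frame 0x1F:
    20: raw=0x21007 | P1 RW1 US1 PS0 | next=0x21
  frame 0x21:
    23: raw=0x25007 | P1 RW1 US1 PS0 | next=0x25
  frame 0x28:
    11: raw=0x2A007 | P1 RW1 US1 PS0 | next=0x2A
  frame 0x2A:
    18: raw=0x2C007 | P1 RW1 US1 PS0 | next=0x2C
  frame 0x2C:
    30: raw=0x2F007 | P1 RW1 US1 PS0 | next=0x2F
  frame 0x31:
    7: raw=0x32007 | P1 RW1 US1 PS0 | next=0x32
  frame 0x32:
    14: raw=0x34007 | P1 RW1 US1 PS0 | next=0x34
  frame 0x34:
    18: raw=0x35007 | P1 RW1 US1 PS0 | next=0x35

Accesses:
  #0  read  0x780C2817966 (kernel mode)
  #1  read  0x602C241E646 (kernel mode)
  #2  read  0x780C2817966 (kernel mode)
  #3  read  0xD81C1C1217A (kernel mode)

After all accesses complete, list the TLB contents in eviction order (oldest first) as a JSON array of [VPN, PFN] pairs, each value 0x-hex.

Per-access translation:
#0 VA=0x780C2817966 (r,kernel):
  lvl0: tbl 0x17, slot 15 ⇒ 0x1B007 (P1/RW1/US1/PS0)
  lvl1: tbl 0x1B, slot 3 ⇒ 0x1F007 (P1/RW1/US1/PS0)
  lvl2: tbl 0x1F, slot 20 ⇒ 0x21007 (P1/RW1/US1/PS0)
  lvl3: tbl 0x21, slot 23 ⇒ 0x25007 (P1/RW1/US1/PS0)
  ✓ 0x25966  — 4 lookups
#1 VA=0x602C241E646 (r,kernel):
  lvl0: tbl 0x17, slot 12 ⇒ 0x28007 (P1/RW1/US1/PS0)
  lvl1: tbl 0x28, slot 11 ⇒ 0x2A007 (P1/RW1/US1/PS0)
  lvl2: tbl 0x2A, slot 18 ⇒ 0x2C007 (P1/RW1/US1/PS0)
  lvl3: tbl 0x2C, slot 30 ⇒ 0x2F007 (P1/RW1/US1/PS0)
  ✓ 0x2F646  — 4 lookups
#2 VA=0x780C2817966 (r,kernel):
  TLB hit vpn=0x780C2817 → PA=0x25966
#3 VA=0xD81C1C1217A (r,kernel):
  lvl0: tbl 0x17, slot 27 ⇒ 0x31007 (P1/RW1/US1/PS0)
  lvl1: tbl 0x31, slot 7 ⇒ 0x32007 (P1/RW1/US1/PS0)
  lvl2: tbl 0x32, slot 14 ⇒ 0x34007 (P1/RW1/US1/PS0)
  lvl3: tbl 0x34, slot 18 ⇒ 0x35007 (P1/RW1/US1/PS0)
  ✓ 0x3517A  — 4 lookups

TLB: [["0x602C241E", "0x2F"], ["0x780C2817", "0x25"], ["0xD81C1C12", "0x35"]]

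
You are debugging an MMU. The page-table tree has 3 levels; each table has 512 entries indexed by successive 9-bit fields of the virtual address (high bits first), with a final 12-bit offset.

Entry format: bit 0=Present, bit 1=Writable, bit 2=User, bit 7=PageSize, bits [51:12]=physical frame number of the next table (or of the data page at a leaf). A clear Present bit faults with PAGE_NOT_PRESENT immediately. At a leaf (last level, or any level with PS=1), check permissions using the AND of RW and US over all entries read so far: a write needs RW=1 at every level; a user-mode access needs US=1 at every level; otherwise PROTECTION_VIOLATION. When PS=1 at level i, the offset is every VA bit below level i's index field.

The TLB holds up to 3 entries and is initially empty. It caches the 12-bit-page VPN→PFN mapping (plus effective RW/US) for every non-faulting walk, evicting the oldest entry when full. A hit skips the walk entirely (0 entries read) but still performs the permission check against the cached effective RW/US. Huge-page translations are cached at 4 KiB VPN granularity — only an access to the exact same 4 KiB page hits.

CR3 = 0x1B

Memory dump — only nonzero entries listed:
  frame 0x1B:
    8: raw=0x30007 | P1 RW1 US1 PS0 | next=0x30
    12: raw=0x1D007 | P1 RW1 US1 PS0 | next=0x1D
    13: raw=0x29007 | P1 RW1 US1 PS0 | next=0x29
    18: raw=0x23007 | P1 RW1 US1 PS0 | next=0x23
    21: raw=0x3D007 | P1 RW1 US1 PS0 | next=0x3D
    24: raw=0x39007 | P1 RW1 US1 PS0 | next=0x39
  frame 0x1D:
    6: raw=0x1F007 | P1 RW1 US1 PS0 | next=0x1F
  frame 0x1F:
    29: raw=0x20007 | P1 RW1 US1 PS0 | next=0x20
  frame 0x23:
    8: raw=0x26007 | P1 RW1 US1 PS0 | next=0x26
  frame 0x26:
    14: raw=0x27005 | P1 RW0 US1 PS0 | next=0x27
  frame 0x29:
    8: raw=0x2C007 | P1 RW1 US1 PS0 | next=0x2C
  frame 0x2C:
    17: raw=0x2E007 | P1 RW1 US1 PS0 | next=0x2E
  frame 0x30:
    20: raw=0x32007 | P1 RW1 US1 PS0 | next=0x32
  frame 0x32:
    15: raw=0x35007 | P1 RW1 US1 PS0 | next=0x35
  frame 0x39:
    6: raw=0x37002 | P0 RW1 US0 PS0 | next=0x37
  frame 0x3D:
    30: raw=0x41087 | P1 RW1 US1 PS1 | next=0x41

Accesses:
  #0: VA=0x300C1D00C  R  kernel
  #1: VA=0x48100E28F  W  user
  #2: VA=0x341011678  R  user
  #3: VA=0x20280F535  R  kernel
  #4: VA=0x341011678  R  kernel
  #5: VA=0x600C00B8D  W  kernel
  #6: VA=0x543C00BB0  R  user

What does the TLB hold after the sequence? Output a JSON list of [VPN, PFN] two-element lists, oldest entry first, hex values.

Per-access translation:
#0 VA=0x300C1D00C (r,kernel):
  L0: frame=0x1B idx=12 entry=0x1D007 [P=1 RW=1 US=1 PS=0]
  L1: frame=0x1D idx=6 entry=0x1F007 [P=1 RW=1 US=1 PS=0]
  L2: frame=0x1F idx=29 entry=0x20007 [P=1 RW=1 US=1 PS=0]
  ⇒ phys 0x2000C  [3 reads]
#1 VA=0x48100E28F (w,user):
  L0: frame=0x1B idx=18 entry=0x23007 [P=1 RW=1 US=1 PS=0]
  L1: frame=0x23 idx=8 entry=0x26007 [P=1 RW=1 US=1 PS=0]
  L2: frame=0x26 idx=14 entry=0x27005 [P=1 RW=0 US=1 PS=0]
  ⇒ fault: PROTECTION_VIOLATION  — 3 lookups
#2 VA=0x341011678 (r,user):
  L0: frame=0x1B idx=13 entry=0x29007 [P=1 RW=1 US=1 PS=0]
  L1: frame=0x29 idx=8 entry=0x2C007 [P=1 RW=1 US=1 PS=0]
  L2: frame=0x2C idx=17 entry=0x2E007 [P=1 RW=1 US=1 PS=0]
  ⇒ phys 0x2E678  [3 reads]
#3 VA=0x20280F535 (r,kernel):
  L0: frame=0x1B idx=8 entry=0x30007 [P=1 RW=1 US=1 PS=0]
  L1: frame=0x30 idx=20 entry=0x32007 [P=1 RW=1 US=1 PS=0]
  L2: frame=0x32 idx=15 entry=0x35007 [P=1 RW=1 US=1 PS=0]
  ⇒ phys 0x35535  [3 reads]
#4 VA=0x341011678 (r,kernel):
  TLB hit vpn=0x341011 → PA=0x2E678
#5 VA=0x600C00B8D (w,kernel):
  L0: frame=0x1B idx=24 entry=0x39007 [P=1 RW=1 US=1 PS=0]
  L1: frame=0x39 idx=6 entry=0x37002 [P=0 RW=1 US=0 PS=0]
  ⇒ fault: PAGE_NOT_PRESENT  — 2 lookups
#6 VA=0x543C00BB0 (r,user):
  L0: frame=0x1B idx=21 entry=0x3D007 [P=1 RW=1 US=1 PS=0]
  L1: frame=0x3D idx=30 entry=0x41087 [P=1 RW=1 US=1 PS=1]
  ⇒ phys 0x41BB0 (huge @L1)  [2 reads]

TLB: [["0x341011", "0x2E"], ["0x20280F", "0x35"], ["0x543C00", "0x41"]]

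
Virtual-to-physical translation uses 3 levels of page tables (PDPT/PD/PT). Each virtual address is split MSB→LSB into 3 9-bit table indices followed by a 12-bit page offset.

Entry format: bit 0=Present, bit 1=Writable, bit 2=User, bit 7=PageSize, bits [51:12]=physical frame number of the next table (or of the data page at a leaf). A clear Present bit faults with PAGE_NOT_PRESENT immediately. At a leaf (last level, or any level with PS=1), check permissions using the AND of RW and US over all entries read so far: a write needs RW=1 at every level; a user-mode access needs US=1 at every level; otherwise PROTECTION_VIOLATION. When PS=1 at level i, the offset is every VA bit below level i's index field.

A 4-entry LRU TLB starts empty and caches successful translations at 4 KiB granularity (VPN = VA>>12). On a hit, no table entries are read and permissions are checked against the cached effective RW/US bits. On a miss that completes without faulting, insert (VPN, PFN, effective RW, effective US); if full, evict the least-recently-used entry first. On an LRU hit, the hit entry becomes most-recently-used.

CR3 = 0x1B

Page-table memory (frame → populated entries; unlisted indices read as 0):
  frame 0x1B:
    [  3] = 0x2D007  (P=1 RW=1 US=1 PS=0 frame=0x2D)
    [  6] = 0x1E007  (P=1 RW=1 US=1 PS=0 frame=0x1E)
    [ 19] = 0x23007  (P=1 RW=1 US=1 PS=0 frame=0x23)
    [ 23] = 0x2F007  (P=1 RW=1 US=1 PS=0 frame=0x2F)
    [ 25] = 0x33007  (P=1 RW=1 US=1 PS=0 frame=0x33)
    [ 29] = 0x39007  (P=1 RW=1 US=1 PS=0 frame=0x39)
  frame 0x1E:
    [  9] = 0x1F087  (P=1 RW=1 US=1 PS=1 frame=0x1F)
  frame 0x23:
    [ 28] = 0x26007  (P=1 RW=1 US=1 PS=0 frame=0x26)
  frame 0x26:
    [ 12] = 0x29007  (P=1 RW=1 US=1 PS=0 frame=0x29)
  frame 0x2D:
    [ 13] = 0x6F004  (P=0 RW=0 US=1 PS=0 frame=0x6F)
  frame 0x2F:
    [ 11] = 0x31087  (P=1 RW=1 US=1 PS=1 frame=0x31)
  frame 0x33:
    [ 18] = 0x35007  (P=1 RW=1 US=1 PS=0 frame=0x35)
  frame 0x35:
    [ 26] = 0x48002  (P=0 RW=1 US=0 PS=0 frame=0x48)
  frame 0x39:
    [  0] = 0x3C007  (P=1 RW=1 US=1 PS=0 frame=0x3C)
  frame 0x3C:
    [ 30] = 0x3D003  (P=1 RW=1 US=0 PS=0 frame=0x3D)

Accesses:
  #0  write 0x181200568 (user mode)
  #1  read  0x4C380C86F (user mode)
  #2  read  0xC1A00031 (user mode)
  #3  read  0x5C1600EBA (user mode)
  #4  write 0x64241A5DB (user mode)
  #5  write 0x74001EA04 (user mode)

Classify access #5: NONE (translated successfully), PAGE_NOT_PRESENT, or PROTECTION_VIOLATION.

Per-access translation:
#0 VA=0x181200568 (w,user):
  lvl0: tbl 0x1B, slot 6 ⇒ 0x1E007 (P1/RW1/US1/PS0)
  lvl1: tbl 0x1E, slot 9 ⇒ 0x1F087 (P1/RW1/US1/PS1)
  ⇒ phys 0x1F568 (huge @L1)  [2 reads]
#1 VA=0x4C380C86F (r,user):
  lvl0: tbl 0x1B, slot 19 ⇒ 0x23007 (P1/RW1/US1/PS0)
  lvl1: tbl 0x23, slot 28 ⇒ 0x26007 (P1/RW1/US1/PS0)
  lvl2: tbl 0x26, slot 12 ⇒ 0x29007 (P1/RW1/US1/PS0)
  ⇒ phys 0x2986F  [3 reads]
#2 VA=0xC1A00031 (r,user):
  lvl0: tbl 0x1B, slot 3 ⇒ 0x2D007 (P1/RW1/US1/PS0)
  lvl1: tbl 0x2D, slot 13 ⇒ 0x6F004 (P0/RW0/US1/PS0)
  ✗ PAGE_NOT_PRESENT  [2 reads]
#3 VA=0x5C1600EBA (r,user):
  lvl0: tbl 0x1B, slot 23 ⇒ 0x2F007 (P1/RW1/US1/PS0)
  lvl1: tbl 0x2F, slot 11 ⇒ 0x31087 (P1/RW1/US1/PS1)
  ⇒ phys 0x31EBA (huge @L1)  [2 reads]
#4 VA=0x64241A5DB (w,user):
  lvl0: tbl 0x1B, slot 25 ⇒ 0x33007 (P1/RW1/US1/PS0)
  lvl1: tbl 0x33, slot 18 ⇒ 0x35007 (P1/RW1/US1/PS0)
  lvl2: tbl 0x35, slot 26 ⇒ 0x48002 (P0/RW1/US0/PS0)
  ✗ PAGE_NOT_PRESENT  [3 reads]
#5 VA=0x74001EA04 (w,user):
  lvl0: tbl 0x1B, slot 29 ⇒ 0x39007 (P1/RW1/US1/PS0)
  lvl1: tbl 0x39, slot 0 ⇒ 0x3C007 (P1/RW1/US1/PS0)
  lvl2: tbl 0x3C, slot 30 ⇒ 0x3D003 (P1/RW1/US0/PS0)
  ✗ PROTECTION_VIOLATION  [3 reads]

Access #5 fault: PROTECTION_VIOLATION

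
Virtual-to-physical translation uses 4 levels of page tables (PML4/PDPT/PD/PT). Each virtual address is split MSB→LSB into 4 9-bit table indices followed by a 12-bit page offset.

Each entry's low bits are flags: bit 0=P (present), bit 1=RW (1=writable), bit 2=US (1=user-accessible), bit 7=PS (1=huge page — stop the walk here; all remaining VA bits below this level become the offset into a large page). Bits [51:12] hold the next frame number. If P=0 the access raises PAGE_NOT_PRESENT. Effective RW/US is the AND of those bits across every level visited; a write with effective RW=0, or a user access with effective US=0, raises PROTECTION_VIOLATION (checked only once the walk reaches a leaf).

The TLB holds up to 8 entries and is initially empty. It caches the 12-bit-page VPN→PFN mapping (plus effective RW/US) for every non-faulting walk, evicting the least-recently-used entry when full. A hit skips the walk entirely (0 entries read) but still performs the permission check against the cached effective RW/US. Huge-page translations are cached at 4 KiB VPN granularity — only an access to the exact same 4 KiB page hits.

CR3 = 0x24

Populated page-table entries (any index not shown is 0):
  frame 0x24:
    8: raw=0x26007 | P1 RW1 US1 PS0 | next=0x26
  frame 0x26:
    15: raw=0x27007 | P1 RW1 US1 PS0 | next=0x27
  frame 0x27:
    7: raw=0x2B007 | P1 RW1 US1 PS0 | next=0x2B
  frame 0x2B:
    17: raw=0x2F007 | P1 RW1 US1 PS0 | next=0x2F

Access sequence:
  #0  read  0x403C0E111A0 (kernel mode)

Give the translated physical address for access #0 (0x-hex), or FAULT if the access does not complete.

Trace:
#0 VA=0x403C0E111A0 (r,kernel):
  L0 @0x24[8] → 0x26007  P=1,RW=1,US=1,PS=0
  L1 @0x26[15] → 0x27007  P=1,RW=1,US=1,PS=0
  L2 @0x27[7] → 0x2B007  P=1,RW=1,US=1,PS=0
  L3 @0x2B[17] → 0x2F007  P=1,RW=1,US=1,PS=0
  ✓ 0x2F1A0  — 4 lookups

Access #0 PA: 0x2F1A0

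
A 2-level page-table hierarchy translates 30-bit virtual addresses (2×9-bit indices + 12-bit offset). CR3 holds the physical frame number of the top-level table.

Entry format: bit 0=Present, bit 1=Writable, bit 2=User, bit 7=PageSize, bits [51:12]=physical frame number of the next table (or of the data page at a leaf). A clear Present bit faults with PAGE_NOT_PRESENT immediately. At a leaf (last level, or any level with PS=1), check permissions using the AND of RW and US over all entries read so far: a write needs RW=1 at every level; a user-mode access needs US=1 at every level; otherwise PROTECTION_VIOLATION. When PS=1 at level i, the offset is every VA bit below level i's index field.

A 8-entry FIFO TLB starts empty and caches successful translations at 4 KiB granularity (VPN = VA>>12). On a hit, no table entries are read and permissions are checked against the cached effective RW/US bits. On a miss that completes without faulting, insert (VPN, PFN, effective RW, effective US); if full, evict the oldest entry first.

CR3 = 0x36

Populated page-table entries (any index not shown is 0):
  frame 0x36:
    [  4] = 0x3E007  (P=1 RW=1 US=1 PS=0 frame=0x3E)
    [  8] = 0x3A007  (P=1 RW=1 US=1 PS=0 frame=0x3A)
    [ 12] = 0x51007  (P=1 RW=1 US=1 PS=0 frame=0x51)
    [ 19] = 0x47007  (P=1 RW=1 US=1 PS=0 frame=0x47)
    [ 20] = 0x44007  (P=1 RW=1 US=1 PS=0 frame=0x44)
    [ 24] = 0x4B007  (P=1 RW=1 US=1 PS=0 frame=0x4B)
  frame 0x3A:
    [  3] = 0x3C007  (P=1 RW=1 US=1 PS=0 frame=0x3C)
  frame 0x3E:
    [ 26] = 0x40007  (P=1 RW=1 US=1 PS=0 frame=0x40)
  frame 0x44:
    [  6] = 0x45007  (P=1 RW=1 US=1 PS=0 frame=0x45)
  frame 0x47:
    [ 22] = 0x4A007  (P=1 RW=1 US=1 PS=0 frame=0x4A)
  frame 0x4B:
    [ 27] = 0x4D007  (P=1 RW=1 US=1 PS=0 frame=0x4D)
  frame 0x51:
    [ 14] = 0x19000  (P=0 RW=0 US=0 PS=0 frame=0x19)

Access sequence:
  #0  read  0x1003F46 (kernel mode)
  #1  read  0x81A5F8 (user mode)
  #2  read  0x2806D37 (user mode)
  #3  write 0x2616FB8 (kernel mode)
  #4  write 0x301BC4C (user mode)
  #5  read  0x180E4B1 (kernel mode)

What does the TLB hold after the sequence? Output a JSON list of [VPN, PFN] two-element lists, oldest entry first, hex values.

Per-access translation:
#0 VA=0x1003F46 (r,kernel):
  L0: frame=0x36 idx=8 entry=0x3A007 [P=1 RW=1 US=1 PS=0]
  L1: frame=0x3A idx=3 entry=0x3C007 [P=1 RW=1 US=1 PS=0]
  ✓ 0x3CF46  — 2 lookups
#1 VA=0x81A5F8 (r,user):
  L0: frame=0x36 idx=4 entry=0x3E007 [P=1 RW=1 US=1 PS=0]
  L1: frame=0x3E idx=26 entry=0x40007 [P=1 RW=1 US=1 PS=0]
  ✓ 0x405F8  — 2 lookups
#2 VA=0x2806D37 (r,user):
  L0: frame=0x36 idx=20 entry=0x44007 [P=1 RW=1 US=1 PS=0]
  L1: frame=0x44 idx=6 entry=0x45007 [P=1 RW=1 US=1 PS=0]
  ✓ 0x45D37  — 2 lookups
#3 VA=0x2616FB8 (w,kernel):
  L0: frame=0x36 idx=19 entry=0x47007 [P=1 RW=1 US=1 PS=0]
  L1: frame=0x47 idx=22 entry=0x4A007 [P=1 RW=1 US=1 PS=0]
  ✓ 0x4AFB8  — 2 lookups
#4 VA=0x301BC4C (w,user):
  L0: frame=0x36 idx=24 entry=0x4B007 [P=1 RW=1 US=1 PS=0]
  L1: frame=0x4B idx=27 entry=0x4D007 [P=1 RW=1 US=1 PS=0]
  ✓ 0x4DC4C  — 2 lookups
#5 VA=0x180E4B1 (r,kernel):
  L0: frame=0x36 idx=12 entry=0x51007 [P=1 RW=1 US=1 PS=0]
  L1: frame=0x51 idx=14 entry=0x19000 [P=0 RW=0 US=0 PS=0]
  ✗ PAGE_NOT_PRESENT  [2 reads]

TLB: [["0x1003", "0x3C"], ["0x81A", "0x40"], ["0x2806", "0x45"], ["0x2616", "0x4A"], ["0x301B", "0x4D"]]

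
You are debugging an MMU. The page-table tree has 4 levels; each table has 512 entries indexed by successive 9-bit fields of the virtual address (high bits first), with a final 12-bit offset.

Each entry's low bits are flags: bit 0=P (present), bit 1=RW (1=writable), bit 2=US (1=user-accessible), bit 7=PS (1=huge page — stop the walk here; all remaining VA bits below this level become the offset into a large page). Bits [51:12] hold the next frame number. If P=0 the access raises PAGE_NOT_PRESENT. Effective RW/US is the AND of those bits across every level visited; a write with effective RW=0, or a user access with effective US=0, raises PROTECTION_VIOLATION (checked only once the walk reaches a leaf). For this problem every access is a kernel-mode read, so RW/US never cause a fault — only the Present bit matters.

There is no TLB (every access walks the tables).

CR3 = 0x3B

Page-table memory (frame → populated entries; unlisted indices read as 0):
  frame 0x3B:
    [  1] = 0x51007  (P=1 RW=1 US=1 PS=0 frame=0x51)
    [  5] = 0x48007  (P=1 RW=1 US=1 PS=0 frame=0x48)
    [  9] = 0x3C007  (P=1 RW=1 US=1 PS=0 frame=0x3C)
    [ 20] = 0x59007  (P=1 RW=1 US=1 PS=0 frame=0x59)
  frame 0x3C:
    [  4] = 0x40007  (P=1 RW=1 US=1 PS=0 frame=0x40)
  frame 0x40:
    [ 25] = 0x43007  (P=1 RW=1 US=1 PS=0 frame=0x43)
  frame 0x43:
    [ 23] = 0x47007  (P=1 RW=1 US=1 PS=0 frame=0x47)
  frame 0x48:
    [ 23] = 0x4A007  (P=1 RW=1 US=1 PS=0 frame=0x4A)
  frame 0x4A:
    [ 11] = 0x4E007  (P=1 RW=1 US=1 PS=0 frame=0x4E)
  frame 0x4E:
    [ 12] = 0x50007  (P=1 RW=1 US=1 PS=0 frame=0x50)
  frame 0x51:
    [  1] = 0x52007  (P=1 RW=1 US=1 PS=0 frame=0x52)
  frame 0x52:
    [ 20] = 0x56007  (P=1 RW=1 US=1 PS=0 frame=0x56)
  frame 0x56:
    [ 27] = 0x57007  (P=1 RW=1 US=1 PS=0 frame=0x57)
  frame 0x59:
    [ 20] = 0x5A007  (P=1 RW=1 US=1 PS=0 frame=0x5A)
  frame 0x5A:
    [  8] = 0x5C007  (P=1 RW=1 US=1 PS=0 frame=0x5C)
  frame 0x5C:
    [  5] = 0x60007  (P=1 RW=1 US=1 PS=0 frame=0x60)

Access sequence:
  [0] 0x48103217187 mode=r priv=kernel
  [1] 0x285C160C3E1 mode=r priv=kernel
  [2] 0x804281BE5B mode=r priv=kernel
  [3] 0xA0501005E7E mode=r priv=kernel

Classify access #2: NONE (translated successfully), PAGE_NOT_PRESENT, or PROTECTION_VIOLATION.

Per-access translation:
#0 VA=0x48103217187 (r,kernel):
  L0 @0x3B[9] → 0x3C007  P=1,RW=1,US=1,PS=0
  L1 @0x3C[4] → 0x40007  P=1,RW=1,US=1,PS=0
  L2 @0x40[25] → 0x43007  P=1,RW=1,US=1,PS=0
  L3 @0x43[23] → 0x47007  P=1,RW=1,US=1,PS=0
  → PA=0x47187  (4 entries read)
#1 VA=0x285C160C3E1 (r,kernel):
  L0 @0x3B[5] → 0x48007  P=1,RW=1,US=1,PS=0
  L1 @0x48[23] → 0x4A007  P=1,RW=1,US=1,PS=0
  L2 @0x4A[11] → 0x4E007  P=1,RW=1,US=1,PS=0
  L3 @0x4E[12] → 0x50007  P=1,RW=1,US=1,PS=0
  → PA=0x503E1  (4 entries read)
#2 VA=0x804281BE5B (r,kernel):
  L0 @0x3B[1] → 0x51007  P=1,RW=1,US=1,PS=0
  L1 @0x51[1] → 0x52007  P=1,RW=1,US=1,PS=0
  L2 @0x52[20] → 0x56007  P=1,RW=1,US=1,PS=0
  L3 @0x56[27] → 0x57007  P=1,RW=1,US=1,PS=0
  → PA=0x57E5B  (4 entries read)
#3 VA=0xA0501005E7E (r,kernel):
  L0 @0x3B[20] → 0x59007  P=1,RW=1,US=1,PS=0
  L1 @0x59[20] → 0x5A007  P=1,RW=1,US=1,PS=0
  L2 @0x5A[8] → 0x5C007  P=1,RW=1,US=1,PS=0
  L3 @0x5C[5] → 0x60007  P=1,RW=1,US=1,PS=0
  → PA=0x60E7E  (4 entries read)

Access #2 fault: NONE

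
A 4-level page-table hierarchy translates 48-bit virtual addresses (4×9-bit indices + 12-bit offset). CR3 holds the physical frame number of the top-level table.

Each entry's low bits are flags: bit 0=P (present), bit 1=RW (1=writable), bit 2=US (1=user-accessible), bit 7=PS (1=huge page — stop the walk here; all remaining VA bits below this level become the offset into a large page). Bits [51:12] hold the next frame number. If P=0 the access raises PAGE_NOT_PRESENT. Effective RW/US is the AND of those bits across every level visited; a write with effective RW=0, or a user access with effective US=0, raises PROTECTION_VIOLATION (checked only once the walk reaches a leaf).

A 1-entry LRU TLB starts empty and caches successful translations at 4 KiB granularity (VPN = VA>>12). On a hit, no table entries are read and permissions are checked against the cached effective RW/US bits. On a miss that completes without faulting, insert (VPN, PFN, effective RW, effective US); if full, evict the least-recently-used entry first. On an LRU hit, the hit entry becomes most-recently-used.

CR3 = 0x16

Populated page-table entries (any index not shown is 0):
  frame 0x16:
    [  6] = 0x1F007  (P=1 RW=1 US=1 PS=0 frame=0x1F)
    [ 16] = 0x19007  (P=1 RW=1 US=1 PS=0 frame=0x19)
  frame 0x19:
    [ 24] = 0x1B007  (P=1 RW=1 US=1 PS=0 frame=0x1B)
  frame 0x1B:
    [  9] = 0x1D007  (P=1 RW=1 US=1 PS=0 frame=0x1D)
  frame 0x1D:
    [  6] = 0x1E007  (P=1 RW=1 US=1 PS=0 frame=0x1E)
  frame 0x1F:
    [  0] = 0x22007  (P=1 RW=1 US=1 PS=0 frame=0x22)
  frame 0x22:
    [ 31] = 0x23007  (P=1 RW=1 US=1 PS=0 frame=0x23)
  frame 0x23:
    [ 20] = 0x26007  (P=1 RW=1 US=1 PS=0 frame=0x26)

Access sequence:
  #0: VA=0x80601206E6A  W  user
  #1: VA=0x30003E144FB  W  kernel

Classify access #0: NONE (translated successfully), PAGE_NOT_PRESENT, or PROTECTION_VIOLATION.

Per-access translation:
#0 VA=0x80601206E6A (w,user):
  L0 @0x16[16] → 0x19007  P=1,RW=1,US=1,PS=0
  L1 @0x19[24] → 0x1B007  P=1,RW=1,US=1,PS=0
  L2 @0x1B[9] → 0x1D007  P=1,RW=1,US=1,PS=0
  L3 @0x1D[6] → 0x1E007  P=1,RW=1,US=1,PS=0
  ⇒ phys 0x1EE6A  [4 reads]
#1 VA=0x30003E144FB (w,kernel):
  L0 @0x16[6] → 0x1F007  P=1,RW=1,US=1,PS=0
  L1 @0x1F[0] → 0x22007  P=1,RW=1,US=1,PS=0
  L2 @0x22[31] → 0x23007  P=1,RW=1,US=1,PS=0
  L3 @0x23[20] → 0x26007  P=1,RW=1,US=1,PS=0
  ⇒ phys 0x264FB  [4 reads]

Access #0 fault: NONE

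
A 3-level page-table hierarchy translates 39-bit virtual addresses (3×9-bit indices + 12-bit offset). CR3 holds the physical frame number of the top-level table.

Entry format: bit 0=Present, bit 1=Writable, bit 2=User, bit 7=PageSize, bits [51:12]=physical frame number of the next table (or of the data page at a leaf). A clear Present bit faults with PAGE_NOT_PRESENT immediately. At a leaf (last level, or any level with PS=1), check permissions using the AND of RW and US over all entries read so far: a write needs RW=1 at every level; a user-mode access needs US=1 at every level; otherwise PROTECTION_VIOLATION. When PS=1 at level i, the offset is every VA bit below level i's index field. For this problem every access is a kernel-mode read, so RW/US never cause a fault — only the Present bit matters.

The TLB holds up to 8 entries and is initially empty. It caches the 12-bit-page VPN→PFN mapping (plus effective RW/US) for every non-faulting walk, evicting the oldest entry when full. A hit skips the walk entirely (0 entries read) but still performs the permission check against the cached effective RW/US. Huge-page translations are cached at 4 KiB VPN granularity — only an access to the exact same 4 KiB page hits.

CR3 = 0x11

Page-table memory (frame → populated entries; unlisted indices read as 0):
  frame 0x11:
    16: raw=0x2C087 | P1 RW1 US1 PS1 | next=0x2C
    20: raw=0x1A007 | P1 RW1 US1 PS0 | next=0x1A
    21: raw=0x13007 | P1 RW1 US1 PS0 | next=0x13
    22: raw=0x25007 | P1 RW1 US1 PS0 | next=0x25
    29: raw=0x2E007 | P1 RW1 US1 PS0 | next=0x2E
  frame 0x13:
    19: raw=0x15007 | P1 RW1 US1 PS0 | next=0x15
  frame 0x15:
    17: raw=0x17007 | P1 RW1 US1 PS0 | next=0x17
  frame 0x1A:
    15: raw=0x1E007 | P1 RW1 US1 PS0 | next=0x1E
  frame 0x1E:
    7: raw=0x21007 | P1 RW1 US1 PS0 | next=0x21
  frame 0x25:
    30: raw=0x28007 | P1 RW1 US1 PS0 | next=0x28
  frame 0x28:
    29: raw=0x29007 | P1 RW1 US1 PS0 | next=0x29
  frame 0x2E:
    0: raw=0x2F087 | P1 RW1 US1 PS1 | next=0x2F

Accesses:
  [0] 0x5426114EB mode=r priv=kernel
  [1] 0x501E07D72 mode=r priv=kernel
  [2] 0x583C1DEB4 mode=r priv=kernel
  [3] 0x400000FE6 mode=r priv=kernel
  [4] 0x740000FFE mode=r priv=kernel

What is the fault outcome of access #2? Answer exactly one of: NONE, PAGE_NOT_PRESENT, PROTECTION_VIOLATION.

Trace:
#0 VA=0x5426114EB (r,kernel):
  [0] read 0x11 idx=21: raw=0x13007 flags P=1 W=1 U=1 S=0
  [1] read 0x13 idx=19: raw=0x15007 flags P=1 W=1 U=1 S=0
  [2] read 0x15 idx=17: raw=0x17007 flags P=1 W=1 U=1 S=0
  ✓ 0x174EB  — 3 lookups
#1 VA=0x501E07D72 (r,kernel):
  [0] read 0x11 idx=20: raw=0x1A007 flags P=1 W=1 U=1 S=0
  [1] read 0x1A idx=15: raw=0x1E007 flags P=1 W=1 U=1 S=0
  [2] read 0x1E idx=7: raw=0x21007 flags P=1 W=1 U=1 S=0
  ✓ 0x21D72  — 3 lookups
#2 VA=0x583C1DEB4 (r,kernel):
  [0] read 0x11 idx=22: raw=0x25007 flags P=1 W=1 U=1 S=0
  [1] read 0x25 idx=30: raw=0x28007 flags P=1 W=1 U=1 S=0
  [2] read 0x28 idx=29: raw=0x29007 flags P=1 W=1 U=1 S=0
  ✓ 0x29EB4  — 3 lookups
#3 VA=0x400000FE6 (r,kernel):
  [0] read 0x11 idx=16: raw=0x2C087 flags P=1 W=1 U=1 S=1
  ✓ 0x2CFE6 (huge @L0)  — 1 lookups
#4 VA=0x740000FFE (r,kernel):
  [0] read 0x11 idx=29: raw=0x2E007 flags P=1 W=1 U=1 S=0
  [1] read 0x2E idx=0: raw=0x2F087 flags P=1 W=1 U=1 S=1
  ✓ 0x2FFFE (huge @L1)  — 2 lookups

Access #2 fault: NONE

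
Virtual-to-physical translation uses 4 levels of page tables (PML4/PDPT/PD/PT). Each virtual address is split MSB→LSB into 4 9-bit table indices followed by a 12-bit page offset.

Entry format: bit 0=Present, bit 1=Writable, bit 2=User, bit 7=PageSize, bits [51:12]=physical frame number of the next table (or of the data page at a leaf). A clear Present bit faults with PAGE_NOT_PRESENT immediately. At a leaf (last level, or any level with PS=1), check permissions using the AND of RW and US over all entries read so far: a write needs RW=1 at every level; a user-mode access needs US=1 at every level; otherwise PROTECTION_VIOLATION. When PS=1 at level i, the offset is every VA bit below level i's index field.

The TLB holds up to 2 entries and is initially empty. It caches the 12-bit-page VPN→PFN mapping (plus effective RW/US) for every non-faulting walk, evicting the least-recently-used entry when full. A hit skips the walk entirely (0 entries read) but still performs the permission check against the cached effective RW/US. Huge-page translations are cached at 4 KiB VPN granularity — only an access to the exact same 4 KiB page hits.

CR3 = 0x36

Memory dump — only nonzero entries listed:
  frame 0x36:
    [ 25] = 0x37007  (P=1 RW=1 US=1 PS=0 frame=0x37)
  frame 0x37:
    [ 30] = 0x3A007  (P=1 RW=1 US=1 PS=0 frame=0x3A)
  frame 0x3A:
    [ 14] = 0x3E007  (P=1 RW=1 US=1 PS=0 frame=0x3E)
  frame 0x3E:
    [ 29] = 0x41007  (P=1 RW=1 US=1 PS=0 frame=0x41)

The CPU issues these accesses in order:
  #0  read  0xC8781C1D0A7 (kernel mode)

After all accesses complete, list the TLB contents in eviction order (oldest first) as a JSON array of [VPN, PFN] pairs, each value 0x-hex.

Trace:
#0 VA=0xC8781C1D0A7 (r,kernel):
  L0: frame=0x36 idx=25 entry=0x37007 [P=1 RW=1 US=1 PS=0]
  L1: frame=0x37 idx=30 entry=0x3A007 [P=1 RW=1 US=1 PS=0]
  L2: frame=0x3A idx=14 entry=0x3E007 [P=1 RW=1 US=1 PS=0]
  L3: frame=0x3E idx=29 entry=0x41007 [P=1 RW=1 US=1 PS=0]
  ✓ 0x410A7  — 4 lookups

TLB: [["0xC8781C1D", "0x41"]]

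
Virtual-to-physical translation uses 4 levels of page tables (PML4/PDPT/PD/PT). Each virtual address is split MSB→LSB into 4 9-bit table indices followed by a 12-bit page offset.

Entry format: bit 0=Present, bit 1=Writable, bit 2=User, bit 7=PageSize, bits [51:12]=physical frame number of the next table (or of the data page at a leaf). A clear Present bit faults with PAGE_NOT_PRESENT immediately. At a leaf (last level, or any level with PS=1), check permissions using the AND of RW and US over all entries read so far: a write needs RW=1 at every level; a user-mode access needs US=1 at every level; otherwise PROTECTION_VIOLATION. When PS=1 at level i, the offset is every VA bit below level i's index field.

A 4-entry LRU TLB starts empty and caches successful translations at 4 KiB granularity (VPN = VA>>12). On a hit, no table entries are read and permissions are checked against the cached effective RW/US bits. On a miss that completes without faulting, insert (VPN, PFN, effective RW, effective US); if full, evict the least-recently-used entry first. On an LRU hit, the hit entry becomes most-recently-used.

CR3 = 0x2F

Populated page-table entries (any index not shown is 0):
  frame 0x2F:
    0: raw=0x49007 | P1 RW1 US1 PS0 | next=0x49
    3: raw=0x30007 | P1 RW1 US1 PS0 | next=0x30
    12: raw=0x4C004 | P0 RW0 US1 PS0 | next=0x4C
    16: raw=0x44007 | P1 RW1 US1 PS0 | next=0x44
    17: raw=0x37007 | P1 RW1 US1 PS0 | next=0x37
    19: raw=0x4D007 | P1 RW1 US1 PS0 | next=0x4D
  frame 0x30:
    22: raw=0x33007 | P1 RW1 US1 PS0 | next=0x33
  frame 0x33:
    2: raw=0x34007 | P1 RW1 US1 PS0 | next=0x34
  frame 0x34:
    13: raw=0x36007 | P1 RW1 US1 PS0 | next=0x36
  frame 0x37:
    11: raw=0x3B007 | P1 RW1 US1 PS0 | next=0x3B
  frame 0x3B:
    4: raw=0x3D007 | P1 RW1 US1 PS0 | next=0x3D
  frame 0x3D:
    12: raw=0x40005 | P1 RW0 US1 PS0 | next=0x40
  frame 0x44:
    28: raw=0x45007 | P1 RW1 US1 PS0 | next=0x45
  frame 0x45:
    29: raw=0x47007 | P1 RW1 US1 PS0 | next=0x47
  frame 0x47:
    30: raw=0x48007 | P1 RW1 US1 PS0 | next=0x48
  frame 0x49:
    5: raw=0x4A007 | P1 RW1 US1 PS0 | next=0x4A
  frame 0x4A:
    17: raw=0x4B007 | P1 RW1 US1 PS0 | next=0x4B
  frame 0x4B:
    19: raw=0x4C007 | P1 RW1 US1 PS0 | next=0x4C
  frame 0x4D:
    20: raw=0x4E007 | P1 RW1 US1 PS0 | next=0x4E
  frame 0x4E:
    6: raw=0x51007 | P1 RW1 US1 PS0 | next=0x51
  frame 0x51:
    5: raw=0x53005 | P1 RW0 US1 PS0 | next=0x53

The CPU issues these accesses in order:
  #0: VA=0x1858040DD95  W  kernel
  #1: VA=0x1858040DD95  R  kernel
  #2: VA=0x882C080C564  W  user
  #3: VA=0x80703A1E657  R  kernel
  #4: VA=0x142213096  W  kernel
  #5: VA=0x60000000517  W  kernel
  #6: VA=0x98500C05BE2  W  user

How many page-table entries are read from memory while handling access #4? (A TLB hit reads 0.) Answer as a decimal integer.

Walk each access:
#0 VA=0x1858040DD95 (w,kernel):
  [0] read 0x2F idx=3: raw=0x30007 flags P=1 W=1 U=1 S=0
  [1] read 0x30 idx=22: raw=0x33007 flags P=1 W=1 U=1 S=0
  [2] read 0x33 idx=2: raw=0x34007 flags P=1 W=1 U=1 S=0
  [3] read 0x34 idx=13: raw=0x36007 flags P=1 W=1 U=1 S=0
  → PA=0x36D95  (4 entries read)
#1 VA=0x1858040DD95 (r,kernel):
  TLB hit vpn=0x1858040D → PA=0x36D95
#2 VA=0x882C080C564 (w,user):
  [0] read 0x2F idx=17: raw=0x37007 flags P=1 W=1 U=1 S=0
  [1] read 0x37 idx=11: raw=0x3B007 flags P=1 W=1 U=1 S=0
  [2] read 0x3B idx=4: raw=0x3D007 flags P=1 W=1 U=1 S=0
  [3] read 0x3D idx=12: raw=0x40005 flags P=1 W=0 U=1 S=0
  ⇒ fault: PROTECTION_VIOLATION  — 4 lookups
#3 VA=0x80703A1E657 (r,kernel):
  [0] read 0x2F idx=16: raw=0x44007 flags P=1 W=1 U=1 S=0
  [1] read 0x44 idx=28: raw=0x45007 flags P=1 W=1 U=1 S=0
  [2] read 0x45 idx=29: raw=0x47007 flags P=1 W=1 U=1 S=0
  [3] read 0x47 idx=30: raw=0x48007 flags P=1 W=1 U=1 S=0
  → PA=0x48657  (4 entries read)
#4 VA=0x142213096 (w,kernel):
  [0] read 0x2F idx=0: raw=0x49007 flags P=1 W=1 U=1 S=0
  [1] read 0x49 idx=5: raw=0x4A007 flags P=1 W=1 U=1 S=0
  [2] read 0x4A idx=17: raw=0x4B007 flags P=1 W=1 U=1 S=0
  [3] read 0x4B idx=19: raw=0x4C007 flags P=1 W=1 U=1 S=0
  → PA=0x4C096  (4 entries read)
#5 VA=0x60000000517 (w,kernel):
  [0] read 0x2F idx=12: raw=0x4C004 flags P=0 W=0 U=1 S=0
  ⇒ fault: PAGE_NOT_PRESENT  — 1 lookups
#6 VA=0x98500C05BE2 (w,user):
  [0] read 0x2F idx=19: raw=0x4D007 flags P=1 W=1 U=1 S=0
  [1] read 0x4D idx=20: raw=0x4E007 flags P=1 W=1 U=1 S=0
  [2] read 0x4E idx=6: raw=0x51007 flags P=1 W=1 U=1 S=0
  [3] read 0x51 idx=5: raw=0x53005 flags P=1 W=0 U=1 S=0
  ⇒ fault: PROTECTION_VIOLATION  — 4 lookups

Entries read for #4: 4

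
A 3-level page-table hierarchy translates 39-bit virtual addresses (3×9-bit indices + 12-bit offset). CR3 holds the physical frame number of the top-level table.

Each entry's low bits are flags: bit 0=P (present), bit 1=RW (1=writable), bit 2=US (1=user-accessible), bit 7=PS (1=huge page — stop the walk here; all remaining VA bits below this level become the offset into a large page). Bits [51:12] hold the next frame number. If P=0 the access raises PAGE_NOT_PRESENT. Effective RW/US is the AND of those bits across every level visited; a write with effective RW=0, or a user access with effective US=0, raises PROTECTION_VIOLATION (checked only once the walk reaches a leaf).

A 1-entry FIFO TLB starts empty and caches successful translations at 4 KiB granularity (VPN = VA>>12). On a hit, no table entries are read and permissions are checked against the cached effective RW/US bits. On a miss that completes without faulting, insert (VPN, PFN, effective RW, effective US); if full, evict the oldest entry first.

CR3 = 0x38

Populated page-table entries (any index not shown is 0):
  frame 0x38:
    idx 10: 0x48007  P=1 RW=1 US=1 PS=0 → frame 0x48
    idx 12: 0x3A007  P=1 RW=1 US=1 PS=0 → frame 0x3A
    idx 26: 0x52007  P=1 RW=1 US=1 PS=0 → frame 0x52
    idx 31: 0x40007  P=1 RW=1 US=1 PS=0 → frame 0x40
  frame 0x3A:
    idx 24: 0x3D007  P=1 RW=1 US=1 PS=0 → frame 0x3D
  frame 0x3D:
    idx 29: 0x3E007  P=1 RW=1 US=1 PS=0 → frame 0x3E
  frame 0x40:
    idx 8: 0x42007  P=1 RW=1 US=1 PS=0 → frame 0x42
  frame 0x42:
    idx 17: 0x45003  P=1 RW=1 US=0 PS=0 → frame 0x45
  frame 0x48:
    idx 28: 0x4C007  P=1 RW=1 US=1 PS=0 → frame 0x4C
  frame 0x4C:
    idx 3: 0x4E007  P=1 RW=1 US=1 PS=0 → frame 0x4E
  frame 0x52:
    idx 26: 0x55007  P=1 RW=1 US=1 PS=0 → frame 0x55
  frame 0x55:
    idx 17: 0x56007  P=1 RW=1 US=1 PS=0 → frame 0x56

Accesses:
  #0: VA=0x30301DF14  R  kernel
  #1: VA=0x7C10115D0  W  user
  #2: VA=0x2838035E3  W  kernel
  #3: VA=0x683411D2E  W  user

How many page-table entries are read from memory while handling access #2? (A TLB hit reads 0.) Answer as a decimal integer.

Trace:
#0 VA=0x30301DF14 (r,kernel):
  L0 @0x38[12] → 0x3A007  P=1,RW=1,US=1,PS=0
  L1 @0x3A[24] → 0x3D007  P=1,RW=1,US=1,PS=0
  L2 @0x3D[29] → 0x3E007  P=1,RW=1,US=1,PS=0
  → PA=0x3EF14  (3 entries read)
#1 VA=0x7C10115D0 (w,user):
  L0 @0x38[31] → 0x40007  P=1,RW=1,US=1,PS=0
  L1 @0x40[8] → 0x42007  P=1,RW=1,US=1,PS=0
  L2 @0x42[17] → 0x45003  P=1,RW=1,US=0,PS=0
  ✗ PROTECTION_VIOLATION  [3 reads]
#2 VA=0x2838035E3 (w,kernel):
  L0 @0x38[10] → 0x48007  P=1,RW=1,US=1,PS=0
  L1 @0x48[28] → 0x4C007  P=1,RW=1,US=1,PS=0
  L2 @0x4C[3] → 0x4E007  P=1,RW=1,US=1,PS=0
  → PA=0x4E5E3  (3 entries read)
#3 VA=0x683411D2E (w,user):
  L0 @0x38[26] → 0x52007  P=1,RW=1,US=1,PS=0
  L1 @0x52[26] → 0x55007  P=1,RW=1,US=1,PS=0
  L2 @0x55[17] → 0x56007  P=1,RW=1,US=1,PS=0
  → PA=0x56D2E  (3 entries read)

Entries read for #2: 3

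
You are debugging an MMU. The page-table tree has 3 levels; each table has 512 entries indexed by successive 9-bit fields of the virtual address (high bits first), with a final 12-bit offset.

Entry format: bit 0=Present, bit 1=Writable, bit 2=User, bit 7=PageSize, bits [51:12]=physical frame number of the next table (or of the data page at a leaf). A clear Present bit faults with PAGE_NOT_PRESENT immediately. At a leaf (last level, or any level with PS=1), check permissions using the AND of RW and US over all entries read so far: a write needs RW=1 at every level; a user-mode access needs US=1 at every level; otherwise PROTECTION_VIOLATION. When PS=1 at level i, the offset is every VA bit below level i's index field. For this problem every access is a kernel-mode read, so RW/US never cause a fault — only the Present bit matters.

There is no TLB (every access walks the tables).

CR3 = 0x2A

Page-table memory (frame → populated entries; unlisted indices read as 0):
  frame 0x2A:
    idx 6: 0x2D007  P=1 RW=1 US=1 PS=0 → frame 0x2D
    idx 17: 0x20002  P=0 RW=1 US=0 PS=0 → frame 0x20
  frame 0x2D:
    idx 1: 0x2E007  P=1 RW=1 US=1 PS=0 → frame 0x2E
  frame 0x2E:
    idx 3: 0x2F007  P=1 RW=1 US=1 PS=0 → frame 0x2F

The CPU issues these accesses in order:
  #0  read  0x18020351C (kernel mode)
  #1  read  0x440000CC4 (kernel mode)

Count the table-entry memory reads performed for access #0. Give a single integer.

Walk each access:
#0 VA=0x18020351C (r,kernel):
  L0: frame=0x2A idx=6 entry=0x2D007 [P=1 RW=1 US=1 PS=0]
  L1: frame=0x2D idx=1 entry=0x2E007 [P=1 RW=1 US=1 PS=0]
  L2: frame=0x2E idx=3 entry=0x2F007 [P=1 RW=1 US=1 PS=0]
  ✓ 0x2F51C  — 3 lookups
#1 VA=0x440000CC4 (r,kernel):
  L0: frame=0x2A idx=17 entry=0x20002 [P=0 RW=1 US=0 PS=0]
  ⇒ fault: PAGE_NOT_PRESENT  — 1 lookups

Entries read for #0: 3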